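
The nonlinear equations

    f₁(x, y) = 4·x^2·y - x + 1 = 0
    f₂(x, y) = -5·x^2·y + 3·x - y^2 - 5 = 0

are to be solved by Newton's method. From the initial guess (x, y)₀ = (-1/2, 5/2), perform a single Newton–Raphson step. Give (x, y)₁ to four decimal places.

(-0.3286, 0.3850)

At (-1/2, 5/2): F = (4.0000, -15.8750).
Jacobian J = [[8·x·y - 1, 4·x^2], [-10·x·y + 3, -5·x^2 - 2·y]].
At the point, J = [[-11.0000, 1.0000], [15.5000, -6.2500]] (det J = 53.2500).
Solving J·Δ = −F gives Δ = (0.1714, -2.1150).
Then the next iterate is (x, y)₁ = (-0.3286, 0.3850).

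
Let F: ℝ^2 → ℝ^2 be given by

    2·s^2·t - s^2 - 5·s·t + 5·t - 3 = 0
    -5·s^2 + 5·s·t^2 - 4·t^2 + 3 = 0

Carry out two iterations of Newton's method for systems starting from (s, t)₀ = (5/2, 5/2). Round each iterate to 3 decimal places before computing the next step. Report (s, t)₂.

(2.523, 1.827)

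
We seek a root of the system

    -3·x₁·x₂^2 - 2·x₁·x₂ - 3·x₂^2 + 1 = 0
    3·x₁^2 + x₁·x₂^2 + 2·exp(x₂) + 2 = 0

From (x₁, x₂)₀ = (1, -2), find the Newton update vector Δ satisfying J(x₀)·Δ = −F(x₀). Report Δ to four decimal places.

(-0.6999, 0.6091)

At (1, -2): F = (-19.0000, 9.270671).
Jacobian J = [[-3·x₂^2 - 2·x₂, -6·x₁·x₂ - 2·x₁ - 6·x₂], [6·x₁ + x₂^2, 2·x₁·x₂ + 2·exp(x₂)]].
At the point, J = [[-8.0000, 22.0000], [10.0000, -3.729329]] (det J = -190.165365).
Solving J·Δ = −F gives Δ = (-0.6999, 0.6091).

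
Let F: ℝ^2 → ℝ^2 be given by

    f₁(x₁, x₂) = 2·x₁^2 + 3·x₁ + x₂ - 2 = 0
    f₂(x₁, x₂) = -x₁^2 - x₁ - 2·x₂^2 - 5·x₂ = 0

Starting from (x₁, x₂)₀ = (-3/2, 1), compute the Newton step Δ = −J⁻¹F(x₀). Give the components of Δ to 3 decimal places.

At (-3/2, 1): F = (-1.000, -7.750).
Jacobian J = [[4·x₁ + 3, 1], [-2·x₁ - 1, -4·x₂ - 5]].
At the point, J = [[-3.000, 1.000], [2.000, -9.000]] (det J = 25.000).
Solving J·Δ = −F gives Δ = (-0.670, -1.010).

(-0.670, -1.010)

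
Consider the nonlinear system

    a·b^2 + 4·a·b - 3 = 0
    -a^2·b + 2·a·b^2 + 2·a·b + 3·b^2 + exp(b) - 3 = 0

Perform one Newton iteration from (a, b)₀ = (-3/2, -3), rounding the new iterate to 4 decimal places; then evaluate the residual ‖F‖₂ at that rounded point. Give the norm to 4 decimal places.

At (-3/2, -3): F = (1.5000, 12.799787).
Jacobian J = [[b^2 + 4·b, 2·a·b + 4·a], [-2·a·b + 2·b^2 + 2·b, -a^2 + 4·a·b + 2·a + 6·b + exp(b)]].
At the point, J = [[-3.0000, 3.0000], [3.0000, -5.200213]] (det J = 6.600639).
Solving J·Δ = −F gives Δ = (6.9993, 6.4993).
Then the next iterate is (a, b)₁ = (5.4993, 3.4993).
Re-evaluating at (5.4993, 3.4993): F = (141.314283, 134.167062), so ‖F‖₂ = 194.8603.

194.8603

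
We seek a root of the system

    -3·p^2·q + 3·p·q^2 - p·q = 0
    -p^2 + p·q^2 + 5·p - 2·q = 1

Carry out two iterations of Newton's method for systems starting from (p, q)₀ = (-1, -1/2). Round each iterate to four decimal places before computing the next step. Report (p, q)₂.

At (-1, -1/2): F = (0.2500, -6.2500).
Jacobian J = [[-6·p·q + 3·q^2 - q, -3·p^2 + 6·p·q - p], [-2·p + q^2 + 5, 2·p·q - 2]].
At the point, J = [[-1.7500, 1.0000], [7.2500, -1.0000]] (det J = -5.5000).
Solving J·Δ = −F gives Δ = (1.0909, 1.6591).
Then the next iterate is (p, q)₁ = (0.0909, 1.1591).
Round to (0.0909, 1.1591) and repeat: F = (0.232281, -2.749837), J = [[2.239265, 0.516485], [6.161713, -1.789276]].
Δ = (0.1397, -1.0556), so (p, q)₂ = (0.2306, 0.1035).

(0.2306, 0.1035)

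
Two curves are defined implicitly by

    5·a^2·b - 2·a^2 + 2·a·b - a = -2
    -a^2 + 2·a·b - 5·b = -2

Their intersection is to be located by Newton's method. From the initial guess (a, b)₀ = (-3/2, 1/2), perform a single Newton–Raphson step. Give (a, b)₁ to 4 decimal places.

(-1.0208, 0.2083)

At (-3/2, 1/2): F = (3.1250, -4.2500).
Jacobian J = [[10·a·b - 4·a + 2·b - 1, 5·a^2 + 2·a], [-2·a + 2·b, 2·a - 5]].
At the point, J = [[-1.5000, 8.2500], [4.0000, -8.0000]] (det J = -21.0000).
Solving J·Δ = −F gives Δ = (0.4792, -0.2917).
Then the next iterate is (a, b)₁ = (-1.0208, 0.2083).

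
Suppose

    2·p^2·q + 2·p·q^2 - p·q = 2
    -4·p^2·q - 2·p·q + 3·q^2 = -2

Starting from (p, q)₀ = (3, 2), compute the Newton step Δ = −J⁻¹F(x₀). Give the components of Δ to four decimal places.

At (3, 2): F = (52.0000, -70.0000).
Jacobian J = [[4·p·q + 2·q^2 - q, 2·p^2 + 4·p·q - p], [-8·p·q - 2·q, -4·p^2 - 2·p + 6·q]].
At the point, J = [[30.0000, 39.0000], [-52.0000, -30.0000]] (det J = 1128.0000).
Solving J·Δ = −F gives Δ = (-1.0372, -0.5355).

(-1.0372, -0.5355)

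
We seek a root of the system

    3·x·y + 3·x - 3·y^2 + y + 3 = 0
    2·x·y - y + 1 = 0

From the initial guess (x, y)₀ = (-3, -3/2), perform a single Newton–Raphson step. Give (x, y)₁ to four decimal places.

At (-3, -3/2): F = (-0.7500, 11.5000).
Jacobian J = [[3·y + 3, 3·x - 6·y + 1], [2·y, 2·x - 1]].
At the point, J = [[-1.5000, 1.0000], [-3.0000, -7.0000]] (det J = 13.5000).
Solving J·Δ = −F gives Δ = (0.4630, 1.4444).
Then the next iterate is (x, y)₁ = (-2.5370, -0.0556).

(-2.5370, -0.0556)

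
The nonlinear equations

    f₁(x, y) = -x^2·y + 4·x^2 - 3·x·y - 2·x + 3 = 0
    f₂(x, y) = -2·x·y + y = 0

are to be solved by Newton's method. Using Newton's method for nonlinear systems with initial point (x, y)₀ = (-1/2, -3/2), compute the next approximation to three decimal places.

At (-1/2, -3/2): F = (3.125, -3.000).
Jacobian J = [[-2·x·y + 8·x - 3·y - 2, -x^2 - 3·x], [-2·y, -2·x + 1]].
At the point, J = [[-3.000, 1.250], [3.000, 2.000]] (det J = -9.750).
Solving J·Δ = −F gives Δ = (1.026, -0.038).
Then the next iterate is (x, y)₁ = (0.526, -1.538).

(0.526, -1.538)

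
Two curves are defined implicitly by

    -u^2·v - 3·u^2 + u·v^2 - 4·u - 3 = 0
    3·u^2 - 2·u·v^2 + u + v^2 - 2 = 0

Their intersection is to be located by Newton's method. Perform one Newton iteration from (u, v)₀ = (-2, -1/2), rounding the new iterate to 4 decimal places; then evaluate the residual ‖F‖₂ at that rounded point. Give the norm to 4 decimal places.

2.8371

At (-2, -1/2): F = (-5.5000, 9.2500).
Jacobian J = [[-2·u·v - 6·u + v^2 - 4, -u^2 + 2·u·v], [6·u - 2·v^2 + 1, -4·u·v + 2·v]].
At the point, J = [[6.2500, -2.0000], [-11.5000, -5.0000]] (det J = -54.2500).
Solving J·Δ = −F gives Δ = (0.8479, -0.1002).
Then the next iterate is (u, v)₁ = (-1.1521, -0.6002).
Re-evaluating at (-1.1521, -0.6002): F = (-1.991970, 2.020208), so ‖F‖₂ = 2.8371.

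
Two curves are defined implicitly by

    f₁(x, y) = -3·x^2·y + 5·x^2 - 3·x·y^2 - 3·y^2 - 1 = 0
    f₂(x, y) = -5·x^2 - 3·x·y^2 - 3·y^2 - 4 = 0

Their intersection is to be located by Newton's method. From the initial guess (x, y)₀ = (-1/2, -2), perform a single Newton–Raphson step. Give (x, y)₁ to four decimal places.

(-0.1685, 0.2617)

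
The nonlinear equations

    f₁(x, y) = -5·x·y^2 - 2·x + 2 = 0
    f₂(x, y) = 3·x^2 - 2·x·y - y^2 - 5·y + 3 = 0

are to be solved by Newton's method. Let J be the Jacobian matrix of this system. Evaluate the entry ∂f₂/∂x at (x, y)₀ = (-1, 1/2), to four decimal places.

-7.0000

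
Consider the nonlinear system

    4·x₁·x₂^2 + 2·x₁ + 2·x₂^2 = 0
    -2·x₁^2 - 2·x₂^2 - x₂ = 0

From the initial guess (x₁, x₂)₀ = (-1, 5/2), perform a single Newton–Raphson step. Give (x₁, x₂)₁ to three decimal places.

(-1.041, 0.940)

At (-1, 5/2): F = (-14.500, -17.000).
Jacobian J = [[4·x₂^2 + 2, 8·x₁·x₂ + 4·x₂], [-4·x₁, -4·x₂ - 1]].
At the point, J = [[27.000, -10.000], [4.000, -11.000]] (det J = -257.000).
Solving J·Δ = −F gives Δ = (-0.041, -1.560).
Then the next iterate is (x₁, x₂)₁ = (-1.041, 0.940).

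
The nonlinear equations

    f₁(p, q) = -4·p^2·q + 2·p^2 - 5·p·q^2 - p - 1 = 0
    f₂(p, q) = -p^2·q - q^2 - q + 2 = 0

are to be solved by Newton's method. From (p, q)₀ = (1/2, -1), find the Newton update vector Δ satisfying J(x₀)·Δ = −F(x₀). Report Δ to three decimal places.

(-2.719, 0.625)

At (1/2, -1): F = (-2.500, 2.250).
Jacobian J = [[-8·p·q + 4·p - 5·q^2 - 1, -4·p^2 - 10·p·q], [-2·p·q, -p^2 - 2·q - 1]].
At the point, J = [[0.000, 4.000], [1.000, 0.750]] (det J = -4.000).
Solving J·Δ = −F gives Δ = (-2.719, 0.625).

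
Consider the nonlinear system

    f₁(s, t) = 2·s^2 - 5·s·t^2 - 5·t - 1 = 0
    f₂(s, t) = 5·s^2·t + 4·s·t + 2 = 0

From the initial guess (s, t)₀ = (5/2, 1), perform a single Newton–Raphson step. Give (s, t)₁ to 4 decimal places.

(1.5244, 0.6374)

At (5/2, 1): F = (-6.0000, 43.2500).
Jacobian J = [[4·s - 5·t^2, -10·s·t - 5], [10·s·t + 4·t, 5·s^2 + 4·s]].
At the point, J = [[5.0000, -30.0000], [29.0000, 41.2500]] (det J = 1076.2500).
Solving J·Δ = −F gives Δ = (-0.9756, -0.3626).
Then the next iterate is (s, t)₁ = (1.5244, 0.6374).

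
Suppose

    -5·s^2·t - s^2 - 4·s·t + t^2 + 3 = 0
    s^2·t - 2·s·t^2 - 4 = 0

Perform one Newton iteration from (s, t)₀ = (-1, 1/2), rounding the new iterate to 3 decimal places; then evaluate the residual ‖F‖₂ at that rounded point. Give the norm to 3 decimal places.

3.728

At (-1, 1/2): F = (1.750, -3.000).
Jacobian J = [[-10·s·t - 2·s - 4·t, -5·s^2 - 4·s + 2·t], [2·s·t - 2·t^2, s^2 - 4·s·t]].
At the point, J = [[5.000, 0.000], [-1.500, 3.000]] (det J = 15.000).
Solving J·Δ = −F gives Δ = (-0.350, 0.825).
Then the next iterate is (s, t)₁ = (-1.350, 1.325).
Re-evaluating at (-1.350, 1.325): F = (-1.98594, 3.155), so ‖F‖₂ = 3.728.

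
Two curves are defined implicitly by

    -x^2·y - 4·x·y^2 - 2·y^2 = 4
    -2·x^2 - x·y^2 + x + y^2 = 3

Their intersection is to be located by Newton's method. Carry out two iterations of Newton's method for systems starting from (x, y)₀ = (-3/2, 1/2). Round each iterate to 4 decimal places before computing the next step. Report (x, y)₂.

(-1.0435, 1.9427)

At (-3/2, 1/2): F = (-4.1250, -8.3750).
Jacobian J = [[-2·x·y - 4·y^2, -x^2 - 8·x·y - 4·y], [-4·x - y^2 + 1, -2·x·y + 2·y]].
At the point, J = [[0.5000, 1.7500], [6.7500, 2.5000]] (det J = -10.5625).
Solving J·Δ = −F gives Δ = (0.4112, 2.2396).
Then the next iterate is (x, y)₁ = (-1.0888, 2.7396).
Round to (-1.0888, 2.7396) and repeat: F = (10.428981, 9.217526), J = [[-24.055880, 11.719126], [-2.150208, 11.444953]].
Δ = (0.0453, -0.7969), so (x, y)₂ = (-1.0435, 1.9427).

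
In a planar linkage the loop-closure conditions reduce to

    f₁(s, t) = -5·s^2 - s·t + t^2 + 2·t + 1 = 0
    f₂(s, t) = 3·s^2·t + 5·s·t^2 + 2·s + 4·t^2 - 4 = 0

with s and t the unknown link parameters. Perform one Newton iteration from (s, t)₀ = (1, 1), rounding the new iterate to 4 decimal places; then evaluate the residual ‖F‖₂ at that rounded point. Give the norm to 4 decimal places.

At (1, 1): F = (-2.0000, 10.0000).
Jacobian J = [[-10·s - t, -s + 2·t + 2], [6·s·t + 5·t^2 + 2, 3·s^2 + 10·s·t + 8·t]].
At the point, J = [[-11.0000, 3.0000], [13.0000, 21.0000]] (det J = -270.0000).
Solving J·Δ = −F gives Δ = (-0.2667, -0.3111).
Then the next iterate is (s, t)₁ = (0.7333, 0.6889).
Re-evaluating at (0.7333, 0.6889): F = (-0.341432, 2.216316), so ‖F‖₂ = 2.2425.

2.2425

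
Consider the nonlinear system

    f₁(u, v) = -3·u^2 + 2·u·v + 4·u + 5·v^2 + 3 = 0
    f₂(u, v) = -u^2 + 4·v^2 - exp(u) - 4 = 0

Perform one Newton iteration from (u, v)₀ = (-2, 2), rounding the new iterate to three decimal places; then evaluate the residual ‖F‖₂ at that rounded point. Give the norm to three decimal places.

At (-2, 2): F = (-5.000, 7.86466).
Jacobian J = [[-6·u + 2·v + 4, 2·u + 10·v], [-2·u - exp(u), 8·v]].
At the point, J = [[20.000, 16.000], [3.86466, 16.000]] (det J = 258.16536).
Solving J·Δ = −F gives Δ = (0.797, -0.684).
Then the next iterate is (u, v)₁ = (-1.203, 1.316).
Re-evaluating at (-1.203, 1.316): F = (-0.66064, 1.17992), so ‖F‖₂ = 1.352.

1.352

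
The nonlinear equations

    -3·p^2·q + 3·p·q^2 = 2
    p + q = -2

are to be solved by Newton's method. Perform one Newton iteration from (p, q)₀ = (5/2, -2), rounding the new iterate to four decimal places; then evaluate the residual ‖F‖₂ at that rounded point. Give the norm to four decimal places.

7.1292

At (5/2, -2): F = (65.5000, 2.5000).
Jacobian J = [[-6·p·q + 3·q^2, -3·p^2 + 6·p·q], [1, 1]].
At the point, J = [[42.0000, -48.7500], [1.0000, 1.0000]] (det J = 90.7500).
Solving J·Δ = −F gives Δ = (-2.0647, -0.4353).
Then the next iterate is (p, q)₁ = (0.4353, -2.4353).
Re-evaluating at (0.4353, -2.4353): F = (7.129249, 0.0000), so ‖F‖₂ = 7.1292.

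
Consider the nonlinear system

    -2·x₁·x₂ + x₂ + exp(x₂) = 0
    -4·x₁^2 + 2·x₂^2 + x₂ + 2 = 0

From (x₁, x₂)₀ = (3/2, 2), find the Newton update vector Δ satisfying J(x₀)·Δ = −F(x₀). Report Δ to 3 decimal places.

At (3/2, 2): F = (3.38906, 3.000).
Jacobian J = [[-2·x₂, -2·x₁ + exp(x₂) + 1], [-8·x₁, 4·x₂ + 1]].
At the point, J = [[-4.000, 5.38906], [-12.000, 9.000]] (det J = 28.66867).
Solving J·Δ = −F gives Δ = (-0.500, -1.000).

(-0.500, -1.000)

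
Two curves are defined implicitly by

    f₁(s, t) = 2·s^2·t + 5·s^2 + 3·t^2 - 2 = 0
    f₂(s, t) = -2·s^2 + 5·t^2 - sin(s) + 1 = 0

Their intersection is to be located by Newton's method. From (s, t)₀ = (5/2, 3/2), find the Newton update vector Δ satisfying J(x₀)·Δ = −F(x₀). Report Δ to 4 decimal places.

(-1.0523, -0.5888)

At (5/2, 3/2): F = (54.7500, -0.848472).
Jacobian J = [[4·s·t + 10·s, 2·s^2 + 6·t], [-4·s - cos(s), 10·t]].
At the point, J = [[40.0000, 21.5000], [-9.198856, 15.0000]] (det J = 797.775412).
Solving J·Δ = −F gives Δ = (-1.0523, -0.5888).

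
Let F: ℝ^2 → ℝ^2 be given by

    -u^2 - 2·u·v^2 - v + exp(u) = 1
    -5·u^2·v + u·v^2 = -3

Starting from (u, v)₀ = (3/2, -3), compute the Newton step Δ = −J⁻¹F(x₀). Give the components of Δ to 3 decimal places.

At (3/2, -3): F = (-22.76831, 50.250).
Jacobian J = [[-2·u - 2·v^2 + exp(u), -4·u·v - 1], [-10·u·v + v^2, -5·u^2 + 2·u·v]].
At the point, J = [[-16.51831, 17.000], [54.000, -20.250]] (det J = -583.50420).
Solving J·Δ = −F gives Δ = (-0.674, 0.685).

(-0.674, 0.685)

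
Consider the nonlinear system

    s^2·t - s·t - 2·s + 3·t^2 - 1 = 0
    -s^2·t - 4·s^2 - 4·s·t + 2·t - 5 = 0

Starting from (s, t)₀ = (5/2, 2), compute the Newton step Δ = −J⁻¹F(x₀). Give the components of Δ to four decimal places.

(-1.4211, -0.3158)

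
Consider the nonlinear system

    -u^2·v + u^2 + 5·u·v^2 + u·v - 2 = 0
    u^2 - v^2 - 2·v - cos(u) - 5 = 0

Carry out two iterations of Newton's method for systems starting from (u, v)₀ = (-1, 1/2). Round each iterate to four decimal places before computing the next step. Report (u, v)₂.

At (-1, 1/2): F = (-3.2500, -5.790302).
Jacobian J = [[-2·u·v + 2·u + 5·v^2 + v, -u^2 + 10·u·v + u], [2·u + sin(u), -2·v - 2]].
At the point, J = [[0.7500, -7.0000], [-2.841471, -3.0000]] (det J = -22.140297).
Solving J·Δ = −F gives Δ = (-1.3903, -0.6132).
Then the next iterate is (u, v)₁ = (-2.3903, -0.1132).
Round to (-2.3903, -0.1132) and repeat: F = (4.477739, 1.657927), J = [[-5.370893, -5.398014], [-5.463184, -1.7736]].
Δ = (0.0505, 0.7793), so (u, v)₂ = (-2.3398, 0.6661).

(-2.3398, 0.6661)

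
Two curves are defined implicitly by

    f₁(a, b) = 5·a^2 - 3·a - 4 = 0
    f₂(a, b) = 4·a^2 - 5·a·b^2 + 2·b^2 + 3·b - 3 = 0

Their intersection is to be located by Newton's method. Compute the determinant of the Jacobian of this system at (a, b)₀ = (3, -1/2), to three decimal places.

J = [[10·a - 3, 0], [8·a - 5·b^2, -10·a·b + 4·b + 3]].
At the point, J = [[27.000, 0.000], [22.750, 16.000]].
det J = 432.000.

432.000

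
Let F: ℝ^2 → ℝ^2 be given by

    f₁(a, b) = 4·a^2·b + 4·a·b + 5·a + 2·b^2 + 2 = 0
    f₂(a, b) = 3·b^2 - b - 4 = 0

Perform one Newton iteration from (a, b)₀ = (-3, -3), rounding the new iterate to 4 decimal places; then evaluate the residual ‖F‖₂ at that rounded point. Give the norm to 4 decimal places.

22.2258

At (-3, -3): F = (-67.0000, 26.0000).
Jacobian J = [[8·a·b + 4·b + 5, 4·a^2 + 4·a + 4·b], [0, 6·b - 1]].
At the point, J = [[65.0000, 12.0000], [0.0000, -19.0000]] (det J = -1235.0000).
Solving J·Δ = −F gives Δ = (0.7781, 1.3684).
Then the next iterate is (a, b)₁ = (-2.2219, -1.6316).
Re-evaluating at (-2.2219, -1.6316): F = (-21.504045, 5.617956), so ‖F‖₂ = 22.2258.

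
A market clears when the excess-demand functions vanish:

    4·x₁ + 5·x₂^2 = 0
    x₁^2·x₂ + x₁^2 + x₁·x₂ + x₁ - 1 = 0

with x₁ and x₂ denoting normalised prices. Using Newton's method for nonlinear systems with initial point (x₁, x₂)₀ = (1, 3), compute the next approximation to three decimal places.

At (1, 3): F = (49.000, 7.000).
Jacobian J = [[4, 10·x₂], [2·x₁·x₂ + 2·x₁ + x₂ + 1, x₁^2 + x₁]].
At the point, J = [[4.000, 30.000], [12.000, 2.000]] (det J = -352.000).
Solving J·Δ = −F gives Δ = (-0.318, -1.591).
Then the next iterate is (x₁, x₂)₁ = (0.682, 1.409).

(0.682, 1.409)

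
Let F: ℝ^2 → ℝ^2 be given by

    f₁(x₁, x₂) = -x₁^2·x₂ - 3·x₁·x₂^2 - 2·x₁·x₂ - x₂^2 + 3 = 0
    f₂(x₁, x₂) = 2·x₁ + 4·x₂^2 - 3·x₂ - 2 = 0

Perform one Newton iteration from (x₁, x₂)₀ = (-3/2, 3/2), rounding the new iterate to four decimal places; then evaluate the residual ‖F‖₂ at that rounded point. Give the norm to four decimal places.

0.7912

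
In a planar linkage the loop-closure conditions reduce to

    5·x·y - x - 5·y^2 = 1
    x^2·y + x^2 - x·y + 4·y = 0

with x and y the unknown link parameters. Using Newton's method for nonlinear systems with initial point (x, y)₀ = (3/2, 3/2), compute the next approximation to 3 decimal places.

(0.730, 0.499)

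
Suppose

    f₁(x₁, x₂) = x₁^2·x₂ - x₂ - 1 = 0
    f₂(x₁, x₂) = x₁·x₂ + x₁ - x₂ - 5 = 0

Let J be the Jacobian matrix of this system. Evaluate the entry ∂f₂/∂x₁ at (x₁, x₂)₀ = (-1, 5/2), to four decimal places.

∂f₂/∂x₁ = x₂ + 1.
At (-1, 5/2) this is 3.5000.

3.5000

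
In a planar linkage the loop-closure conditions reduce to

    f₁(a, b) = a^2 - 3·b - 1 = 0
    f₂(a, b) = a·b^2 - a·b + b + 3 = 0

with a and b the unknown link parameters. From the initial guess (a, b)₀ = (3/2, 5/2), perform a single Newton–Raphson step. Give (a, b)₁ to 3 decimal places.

(1.822, 0.738)

At (3/2, 5/2): F = (-6.250, 11.125).
Jacobian J = [[2·a, -3], [b^2 - b, 2·a·b - a + 1]].
At the point, J = [[3.000, -3.000], [3.750, 7.000]] (det J = 32.250).
Solving J·Δ = −F gives Δ = (0.322, -1.762).
Then the next iterate is (a, b)₁ = (1.822, 0.738).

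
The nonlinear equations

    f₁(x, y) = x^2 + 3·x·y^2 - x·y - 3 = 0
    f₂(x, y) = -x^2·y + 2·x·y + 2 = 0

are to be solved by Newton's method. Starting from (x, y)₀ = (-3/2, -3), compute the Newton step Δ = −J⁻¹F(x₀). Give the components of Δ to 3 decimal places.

(0.930, 0.724)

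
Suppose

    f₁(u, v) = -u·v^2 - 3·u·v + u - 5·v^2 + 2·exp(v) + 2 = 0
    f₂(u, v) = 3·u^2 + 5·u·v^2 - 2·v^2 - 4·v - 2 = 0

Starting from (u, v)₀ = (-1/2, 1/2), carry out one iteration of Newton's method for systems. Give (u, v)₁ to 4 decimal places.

(4.7628, -1.0982)

At (-1/2, 1/2): F = (4.422443, -4.3750).
Jacobian J = [[-v^2 - 3·v + 1, -2·u·v - 3·u - 10·v + 2·exp(v)], [6·u + 5·v^2, 10·u·v - 4·v - 4]].
At the point, J = [[-0.7500, 0.297443], [-1.7500, -8.5000]] (det J = 6.895524).
Solving J·Δ = −F gives Δ = (5.2628, -1.5982).
Then the next iterate is (u, v)₁ = (4.7628, -1.0982).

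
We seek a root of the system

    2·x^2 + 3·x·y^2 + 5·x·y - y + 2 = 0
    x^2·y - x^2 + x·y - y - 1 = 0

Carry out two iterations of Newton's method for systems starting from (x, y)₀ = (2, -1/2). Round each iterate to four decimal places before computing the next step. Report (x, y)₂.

(-0.0246, -1.5310)

At (2, -1/2): F = (7.0000, -7.5000).
Jacobian J = [[4·x + 3·y^2 + 5·y, 6·x·y + 5·x - 1], [2·x·y - 2·x + y, x^2 + x - 1]].
At the point, J = [[6.2500, 3.0000], [-6.5000, 5.0000]] (det J = 50.7500).
Solving J·Δ = −F gives Δ = (-1.1330, 0.0271).
Then the next iterate is (x, y)₁ = (0.8670, -0.4729).
Round to (0.8670, -0.4729) and repeat: F = (2.507930, -2.044267), J = [[1.774403, 0.874974], [-3.026909, 0.618689]].
Δ = (-0.8916, -1.0581), so (x, y)₂ = (-0.0246, -1.5310).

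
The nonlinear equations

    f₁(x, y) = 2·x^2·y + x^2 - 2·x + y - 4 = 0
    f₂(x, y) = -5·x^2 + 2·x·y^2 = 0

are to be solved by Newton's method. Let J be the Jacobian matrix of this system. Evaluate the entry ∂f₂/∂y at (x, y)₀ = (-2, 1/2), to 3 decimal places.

-4.000

∂f₂/∂y = 4·x·y.
At (-2, 1/2) this is -4.000.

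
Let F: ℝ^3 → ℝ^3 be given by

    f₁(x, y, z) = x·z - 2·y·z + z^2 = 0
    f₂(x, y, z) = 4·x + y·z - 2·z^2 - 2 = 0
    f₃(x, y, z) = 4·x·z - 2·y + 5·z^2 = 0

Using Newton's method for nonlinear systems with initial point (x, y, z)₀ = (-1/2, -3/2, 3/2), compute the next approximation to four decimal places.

(0.0566, -1.1925, 0.4250)

At (-1/2, -3/2, 3/2): F = (6.0000, -10.7500, 11.2500).
Jacobian J = [[z, -2·z, x - 2·y + 2·z], [4, z, y - 4·z], [4·z, -2, 4·x + 10·z]].
At the point, J = [[1.5000, -3.0000, 5.5000], [4.0000, 1.5000, -7.5000], [6.0000, -2.0000, 13.0000]] (det J = 204.2500).
Solving J·Δ = −F gives Δ = (0.5566, 0.3075, -1.0750).
Then the next iterate is (x, y, z)₁ = (0.0566, -1.1925, 0.4250).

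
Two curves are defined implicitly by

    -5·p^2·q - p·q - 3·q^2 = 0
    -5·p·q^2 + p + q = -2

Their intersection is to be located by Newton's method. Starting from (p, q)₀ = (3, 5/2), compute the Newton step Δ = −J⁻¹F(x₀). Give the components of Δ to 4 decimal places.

(-1.2623, -0.6495)

At (3, 5/2): F = (-138.7500, -86.2500).
Jacobian J = [[-10·p·q - q, -5·p^2 - p - 6·q], [-5·q^2 + 1, -10·p·q + 1]].
At the point, J = [[-77.5000, -63.0000], [-30.2500, -74.0000]] (det J = 3829.2500).
Solving J·Δ = −F gives Δ = (-1.2623, -0.6495).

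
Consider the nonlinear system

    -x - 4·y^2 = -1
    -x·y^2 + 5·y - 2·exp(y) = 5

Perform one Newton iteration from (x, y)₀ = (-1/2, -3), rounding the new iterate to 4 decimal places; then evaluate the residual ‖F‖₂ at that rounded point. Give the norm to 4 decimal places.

11.3158

At (-1/2, -3): F = (-34.5000, -15.599574).
Jacobian J = [[-1, -8·y], [-y^2, -2·x·y - 2·exp(y) + 5]].
At the point, J = [[-1.0000, 24.0000], [-9.0000, 1.900426]] (det J = 214.099574).
Solving J·Δ = −F gives Δ = (-1.4424, 1.3774).
Then the next iterate is (x, y)₁ = (-1.9424, -1.6226).
Re-evaluating at (-1.9424, -1.6226): F = (-7.588923, -8.393759), so ‖F‖₂ = 11.3158.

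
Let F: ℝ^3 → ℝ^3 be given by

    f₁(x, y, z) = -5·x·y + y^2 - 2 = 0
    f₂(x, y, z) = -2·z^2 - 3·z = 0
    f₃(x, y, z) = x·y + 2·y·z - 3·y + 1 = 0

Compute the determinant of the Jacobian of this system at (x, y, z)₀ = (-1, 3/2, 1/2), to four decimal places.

J = [[-5·y, -5·x + 2·y, 0], [0, 0, -4·z - 3], [y, x + 2·z - 3, 2·y]].
At the point, J = [[-7.5000, 8.0000, 0.0000], [0.0000, 0.0000, -5.0000], [1.5000, -3.0000, 3.0000]].
det J = 52.5000.

52.5000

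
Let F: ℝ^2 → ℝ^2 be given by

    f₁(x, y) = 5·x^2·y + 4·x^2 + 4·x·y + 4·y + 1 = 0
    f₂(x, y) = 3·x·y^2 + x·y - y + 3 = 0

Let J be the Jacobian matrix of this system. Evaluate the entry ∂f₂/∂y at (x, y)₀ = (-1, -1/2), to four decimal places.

∂f₂/∂y = 6·x·y + x - 1.
At (-1, -1/2) this is 1.0000.

1.0000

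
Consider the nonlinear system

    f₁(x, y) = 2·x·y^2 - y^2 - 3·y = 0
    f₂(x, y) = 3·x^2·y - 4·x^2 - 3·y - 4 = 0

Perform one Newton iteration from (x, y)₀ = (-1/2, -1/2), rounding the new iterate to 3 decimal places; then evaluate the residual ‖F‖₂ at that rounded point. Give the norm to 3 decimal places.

8.294

At (-1/2, -1/2): F = (1.000, -3.875).
Jacobian J = [[2·y^2, 4·x·y - 2·y - 3], [6·x·y - 8·x, 3·x^2 - 3]].
At the point, J = [[0.500, -1.000], [5.500, -2.250]] (det J = 4.375).
Solving J·Δ = −F gives Δ = (1.400, 1.700).
Then the next iterate is (x, y)₁ = (0.900, 1.200).
Re-evaluating at (0.900, 1.200): F = (-2.448, -7.924), so ‖F‖₂ = 8.294.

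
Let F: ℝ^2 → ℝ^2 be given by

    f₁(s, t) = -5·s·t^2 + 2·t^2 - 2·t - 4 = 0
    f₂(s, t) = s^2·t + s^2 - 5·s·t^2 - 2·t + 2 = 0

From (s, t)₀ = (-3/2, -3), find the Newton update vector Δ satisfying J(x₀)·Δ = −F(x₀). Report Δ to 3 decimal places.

(0.952, 0.757)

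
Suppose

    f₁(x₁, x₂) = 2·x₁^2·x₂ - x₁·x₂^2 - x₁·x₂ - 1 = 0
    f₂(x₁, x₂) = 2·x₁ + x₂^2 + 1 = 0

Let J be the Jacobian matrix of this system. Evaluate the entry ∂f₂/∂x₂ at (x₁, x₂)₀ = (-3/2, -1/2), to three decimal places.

∂f₂/∂x₂ = 2·x₂.
At (-3/2, -1/2) this is -1.000.

-1.000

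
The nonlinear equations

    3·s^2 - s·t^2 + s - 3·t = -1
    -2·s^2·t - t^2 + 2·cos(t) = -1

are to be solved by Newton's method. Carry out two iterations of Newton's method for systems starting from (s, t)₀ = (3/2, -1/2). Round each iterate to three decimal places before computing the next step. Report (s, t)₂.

(1.269, 1.692)

At (3/2, -1/2): F = (10.375, 4.75517).
Jacobian J = [[6·s - t^2 + 1, -2·s·t - 3], [-4·s·t, -2·s^2 - 2·t - 2·sin(t)]].
At the point, J = [[9.750, -1.500], [3.000, -2.54115]] (det J = -20.27620).
Solving J·Δ = −F gives Δ = (-0.948, 0.752).
Then the next iterate is (s, t)₁ = (0.552, 0.252).
Round to (0.552, 0.252) and repeat: F = (1.67506, 2.71976), J = [[4.24850, -3.27821], [-0.55642, -1.61209]].
Δ = (0.717, 1.440), so (s, t)₂ = (1.269, 1.692).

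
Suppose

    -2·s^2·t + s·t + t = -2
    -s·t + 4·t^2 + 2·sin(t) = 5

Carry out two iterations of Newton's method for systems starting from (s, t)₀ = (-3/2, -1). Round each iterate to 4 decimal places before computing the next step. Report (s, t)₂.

(0.2671, -1.2977)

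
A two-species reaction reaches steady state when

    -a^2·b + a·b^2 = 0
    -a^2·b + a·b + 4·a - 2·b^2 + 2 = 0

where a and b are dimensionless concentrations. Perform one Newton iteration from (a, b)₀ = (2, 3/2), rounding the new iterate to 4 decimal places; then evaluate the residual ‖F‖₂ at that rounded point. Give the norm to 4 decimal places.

At (2, 3/2): F = (-1.5000, 2.5000).
Jacobian J = [[-2·a·b + b^2, -a^2 + 2·a·b], [-2·a·b + b + 4, -a^2 + a - 4·b]].
At the point, J = [[-3.7500, 2.0000], [-0.5000, -8.0000]] (det J = 31.0000).
Solving J·Δ = −F gives Δ = (-0.2258, 0.3266).
Then the next iterate is (a, b)₁ = (1.7742, 1.8266).
Re-evaluating at (1.7742, 1.8266): F = (0.169815, -0.085127), so ‖F‖₂ = 0.1900.

0.1900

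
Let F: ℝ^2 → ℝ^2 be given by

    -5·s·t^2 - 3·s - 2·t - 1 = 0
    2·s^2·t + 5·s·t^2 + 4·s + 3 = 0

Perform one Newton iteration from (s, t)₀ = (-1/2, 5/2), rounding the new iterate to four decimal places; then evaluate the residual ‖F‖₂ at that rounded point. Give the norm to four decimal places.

3.5925

At (-1/2, 5/2): F = (11.1250, -13.3750).
Jacobian J = [[-5·t^2 - 3, -10·s·t - 2], [4·s·t + 5·t^2 + 4, 2·s^2 + 10·s·t]].
At the point, J = [[-34.2500, 10.5000], [30.2500, -12.0000]] (det J = 93.3750).
Solving J·Δ = −F gives Δ = (-0.0743, -1.3019).
Then the next iterate is (s, t)₁ = (-0.5743, 1.1981).
Re-evaluating at (-0.5743, 1.1981): F = (2.448576, -2.628760), so ‖F‖₂ = 3.5925.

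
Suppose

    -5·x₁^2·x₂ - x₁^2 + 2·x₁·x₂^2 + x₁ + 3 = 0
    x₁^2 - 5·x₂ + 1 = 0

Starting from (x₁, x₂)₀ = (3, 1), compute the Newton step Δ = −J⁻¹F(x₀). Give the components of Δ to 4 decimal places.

(-1.0331, -0.2397)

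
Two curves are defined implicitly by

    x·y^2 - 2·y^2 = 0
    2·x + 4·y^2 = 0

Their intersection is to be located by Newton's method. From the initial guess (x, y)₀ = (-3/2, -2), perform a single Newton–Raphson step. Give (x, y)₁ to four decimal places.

At (-3/2, -2): F = (-14.0000, 13.0000).
Jacobian J = [[y^2, 2·x·y - 4·y], [2, 8·y]].
At the point, J = [[4.0000, 14.0000], [2.0000, -16.0000]] (det J = -92.0000).
Solving J·Δ = −F gives Δ = (0.4565, 0.8696).
Then the next iterate is (x, y)₁ = (-1.0435, -1.1304).

(-1.0435, -1.1304)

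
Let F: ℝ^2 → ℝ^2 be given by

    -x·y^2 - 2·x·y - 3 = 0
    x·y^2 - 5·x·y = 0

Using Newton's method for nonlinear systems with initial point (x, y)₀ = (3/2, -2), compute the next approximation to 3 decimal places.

(0.964, -1.000)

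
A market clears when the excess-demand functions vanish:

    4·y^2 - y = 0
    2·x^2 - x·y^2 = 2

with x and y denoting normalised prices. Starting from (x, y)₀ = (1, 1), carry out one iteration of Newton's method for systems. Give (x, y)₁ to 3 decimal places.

At (1, 1): F = (3.000, -1.000).
Jacobian J = [[0, 8·y - 1], [4·x - y^2, -2·x·y]].
At the point, J = [[0.000, 7.000], [3.000, -2.000]] (det J = -21.000).
Solving J·Δ = −F gives Δ = (0.048, -0.429).
Then the next iterate is (x, y)₁ = (1.048, 0.571).

(1.048, 0.571)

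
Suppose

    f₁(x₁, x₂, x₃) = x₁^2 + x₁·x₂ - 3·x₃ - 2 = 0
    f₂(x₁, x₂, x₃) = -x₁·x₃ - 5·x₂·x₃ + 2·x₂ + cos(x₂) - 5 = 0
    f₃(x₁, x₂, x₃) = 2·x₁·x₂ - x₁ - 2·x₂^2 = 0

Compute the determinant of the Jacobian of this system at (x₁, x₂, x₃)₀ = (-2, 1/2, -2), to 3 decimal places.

46.500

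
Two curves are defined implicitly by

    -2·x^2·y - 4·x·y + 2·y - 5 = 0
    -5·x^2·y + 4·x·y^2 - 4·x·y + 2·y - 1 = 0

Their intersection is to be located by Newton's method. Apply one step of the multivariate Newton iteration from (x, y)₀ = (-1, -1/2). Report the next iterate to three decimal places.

At (-1, -1/2): F = (-7.000, -2.500).
Jacobian J = [[-4·x·y - 4·y, -2·x^2 - 4·x + 2], [-10·x·y + 4·y^2 - 4·y, -5·x^2 + 8·x·y - 4·x + 2]].
At the point, J = [[0.000, 4.000], [-2.000, 5.000]] (det J = 8.000).
Solving J·Δ = −F gives Δ = (3.125, 1.750).
Then the next iterate is (x, y)₁ = (2.125, 1.250).

(2.125, 1.250)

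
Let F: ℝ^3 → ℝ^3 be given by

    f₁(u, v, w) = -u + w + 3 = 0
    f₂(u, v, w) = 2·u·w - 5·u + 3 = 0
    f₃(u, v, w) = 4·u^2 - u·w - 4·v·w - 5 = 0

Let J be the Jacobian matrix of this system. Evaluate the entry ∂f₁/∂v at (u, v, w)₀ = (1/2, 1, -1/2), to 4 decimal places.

0.0000

∂f₁/∂v = 0.
At (1/2, 1, -1/2) this is 0.0000.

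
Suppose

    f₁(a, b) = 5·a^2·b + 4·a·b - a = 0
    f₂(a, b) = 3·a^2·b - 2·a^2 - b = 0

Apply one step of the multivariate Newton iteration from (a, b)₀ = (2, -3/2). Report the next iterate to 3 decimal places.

At (2, -3/2): F = (-44.000, -24.500).
Jacobian J = [[10·a·b + 4·b - 1, 5·a^2 + 4·a], [6·a·b - 4·a, 3·a^2 - 1]].
At the point, J = [[-37.000, 28.000], [-26.000, 11.000]] (det J = 321.000).
Solving J·Δ = −F gives Δ = (-0.629, 0.740).
Then the next iterate is (a, b)₁ = (1.371, -0.760).

(1.371, -0.760)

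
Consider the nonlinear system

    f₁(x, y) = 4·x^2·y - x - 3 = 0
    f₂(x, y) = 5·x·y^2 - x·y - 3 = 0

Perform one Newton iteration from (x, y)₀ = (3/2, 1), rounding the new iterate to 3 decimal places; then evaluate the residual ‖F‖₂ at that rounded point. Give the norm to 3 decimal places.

At (3/2, 1): F = (4.500, 3.000).
Jacobian J = [[8·x·y - 1, 4·x^2], [5·y^2 - y, 10·x·y - x]].
At the point, J = [[11.000, 9.000], [4.000, 13.500]] (det J = 112.500).
Solving J·Δ = −F gives Δ = (-0.300, -0.133).
Then the next iterate is (x, y)₁ = (1.200, 0.867).
Re-evaluating at (1.200, 0.867): F = (0.79392, 0.46973), so ‖F‖₂ = 0.922.

0.922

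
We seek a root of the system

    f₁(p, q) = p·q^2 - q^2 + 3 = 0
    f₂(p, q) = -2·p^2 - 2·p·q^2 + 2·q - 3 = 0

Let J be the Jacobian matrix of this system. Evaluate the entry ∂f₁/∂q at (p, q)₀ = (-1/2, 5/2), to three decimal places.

∂f₁/∂q = 2·p·q - 2·q.
At (-1/2, 5/2) this is -7.500.

-7.500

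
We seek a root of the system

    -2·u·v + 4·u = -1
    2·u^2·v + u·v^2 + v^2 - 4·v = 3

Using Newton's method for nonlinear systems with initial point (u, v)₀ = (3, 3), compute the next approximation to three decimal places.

(1.660, 2.613)

At (3, 3): F = (-5.000, 75.000).
Jacobian J = [[-2·v + 4, -2·u], [4·u·v + v^2, 2·u^2 + 2·u·v + 2·v - 4]].
At the point, J = [[-2.000, -6.000], [45.000, 38.000]] (det J = 194.000).
Solving J·Δ = −F gives Δ = (-1.340, -0.387).
Then the next iterate is (u, v)₁ = (1.660, 2.613).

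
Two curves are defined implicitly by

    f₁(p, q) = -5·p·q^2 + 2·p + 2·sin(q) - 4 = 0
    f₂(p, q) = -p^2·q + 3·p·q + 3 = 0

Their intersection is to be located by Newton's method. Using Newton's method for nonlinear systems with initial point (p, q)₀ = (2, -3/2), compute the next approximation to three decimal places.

At (2, -3/2): F = (-24.49499, 0.000).
Jacobian J = [[-5·q^2 + 2, -10·p·q + 2·cos(q)], [-2·p·q + 3·q, -p^2 + 3·p]].
At the point, J = [[-9.250, 30.14147], [1.500, 2.000]] (det J = -63.71221).
Solving J·Δ = −F gives Δ = (-0.769, 0.577).
Then the next iterate is (p, q)₁ = (1.231, -0.923).

(1.231, -0.923)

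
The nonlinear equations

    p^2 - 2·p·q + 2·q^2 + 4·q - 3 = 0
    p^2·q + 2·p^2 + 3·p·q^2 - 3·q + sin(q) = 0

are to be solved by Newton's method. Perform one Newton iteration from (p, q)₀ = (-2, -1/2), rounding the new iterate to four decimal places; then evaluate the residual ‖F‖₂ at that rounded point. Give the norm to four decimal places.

259.7547

At (-2, -1/2): F = (-2.5000, 5.520574).
Jacobian J = [[2·p - 2·q, -2·p + 4·q + 4], [2·p·q + 4·p + 3·q^2, p^2 + 6·p·q + cos(q) - 3]].
At the point, J = [[-3.0000, 6.0000], [-5.2500, 7.877583]] (det J = 7.867252).
Solving J·Δ = −F gives Δ = (6.7136, 3.7735).
Then the next iterate is (p, q)₁ = (4.7136, 3.2735).
Re-evaluating at (4.7136, 3.2735): F = (22.883690, 258.744746), so ‖F‖₂ = 259.7547.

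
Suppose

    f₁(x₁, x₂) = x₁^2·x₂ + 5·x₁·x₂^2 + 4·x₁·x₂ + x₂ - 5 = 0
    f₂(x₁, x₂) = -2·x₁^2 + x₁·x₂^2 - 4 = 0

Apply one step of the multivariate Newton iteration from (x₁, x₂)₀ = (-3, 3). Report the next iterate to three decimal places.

(-1.472, 2.061)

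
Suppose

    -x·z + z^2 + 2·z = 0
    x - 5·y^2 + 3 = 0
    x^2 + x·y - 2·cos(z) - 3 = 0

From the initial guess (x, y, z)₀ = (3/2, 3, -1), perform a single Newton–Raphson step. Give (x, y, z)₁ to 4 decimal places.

At (3/2, 3, -1): F = (0.5000, -40.5000, 2.669395).
Jacobian J = [[-z, 0, -x + 2·z + 2], [1, -10·y, 0], [2·x + y, x, 2·sin(z)]].
At the point, J = [[1.0000, 0.0000, -1.5000], [1.0000, -30.0000, 0.0000], [6.0000, 1.5000, -1.682942]] (det J = -221.761741).
Solving J·Δ = −F gives Δ = (-0.0169, -1.3506, 0.3220).
Then the next iterate is (x, y, z)₁ = (1.4831, 1.6494, -0.6780).

(1.4831, 1.6494, -0.6780)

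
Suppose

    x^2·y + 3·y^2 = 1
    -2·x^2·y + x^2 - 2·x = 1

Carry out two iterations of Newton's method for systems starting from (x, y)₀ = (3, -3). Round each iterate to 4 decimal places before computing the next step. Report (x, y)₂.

(1.6663, -0.9965)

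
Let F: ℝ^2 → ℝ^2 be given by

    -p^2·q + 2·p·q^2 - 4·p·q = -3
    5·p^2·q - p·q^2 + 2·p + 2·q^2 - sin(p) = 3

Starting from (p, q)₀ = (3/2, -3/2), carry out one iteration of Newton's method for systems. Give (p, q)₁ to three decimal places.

At (3/2, -3/2): F = (22.125, -16.74749).
Jacobian J = [[-2·p·q + 2·q^2 - 4·q, -p^2 + 4·p·q - 4·p], [10·p·q - q^2 - cos(p) + 2, 5·p^2 - 2·p·q + 4·q]].
At the point, J = [[15.000, -17.250], [-22.82074, 9.750]] (det J = -247.40772).
Solving J·Δ = −F gives Δ = (-0.296, 1.025).
Then the next iterate is (p, q)₁ = (1.204, -0.475).

(1.204, -0.475)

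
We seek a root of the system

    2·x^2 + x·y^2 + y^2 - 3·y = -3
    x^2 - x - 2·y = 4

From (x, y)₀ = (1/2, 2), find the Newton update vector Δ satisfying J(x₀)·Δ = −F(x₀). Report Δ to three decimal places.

(1.479, -4.125)

At (1/2, 2): F = (3.500, -8.250).
Jacobian J = [[4·x + y^2, 2·x·y + 2·y - 3], [2·x - 1, -2]].
At the point, J = [[6.000, 3.000], [0.000, -2.000]] (det J = -12.000).
Solving J·Δ = −F gives Δ = (1.479, -4.125).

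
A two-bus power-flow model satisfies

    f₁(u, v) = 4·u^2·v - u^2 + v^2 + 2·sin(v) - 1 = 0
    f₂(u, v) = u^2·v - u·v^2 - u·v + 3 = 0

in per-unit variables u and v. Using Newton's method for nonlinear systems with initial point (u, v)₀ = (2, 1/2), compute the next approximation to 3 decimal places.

At (2, 1/2): F = (4.20885, 3.500).
Jacobian J = [[8·u·v - 2·u, 4·u^2 + 2·v + 2·cos(v)], [2·u·v - v^2 - v, u^2 - 2·u·v - u]].
At the point, J = [[4.000, 18.75517], [1.250, 0.000]] (det J = -23.44396).
Solving J·Δ = −F gives Δ = (-2.800, 0.373).
Then the next iterate is (u, v)₁ = (-0.800, 0.873).

(-0.800, 0.873)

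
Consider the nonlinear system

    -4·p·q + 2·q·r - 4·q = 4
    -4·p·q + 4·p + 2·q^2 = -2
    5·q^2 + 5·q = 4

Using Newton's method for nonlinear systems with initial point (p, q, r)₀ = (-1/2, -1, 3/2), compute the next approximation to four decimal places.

(-0.7000, -1.8000, -1.8000)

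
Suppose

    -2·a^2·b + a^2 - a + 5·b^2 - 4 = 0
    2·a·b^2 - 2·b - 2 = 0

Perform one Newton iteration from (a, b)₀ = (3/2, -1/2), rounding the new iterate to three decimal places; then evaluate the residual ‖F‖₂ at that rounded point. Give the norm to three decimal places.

0.023

At (3/2, -1/2): F = (0.250, -0.250).
Jacobian J = [[-4·a·b + 2·a - 1, -2·a^2 + 10·b], [2·b^2, 4·a·b - 2]].
At the point, J = [[5.000, -9.500], [0.500, -5.000]] (det J = -20.250).
Solving J·Δ = −F gives Δ = (-0.179, -0.068).
Then the next iterate is (a, b)₁ = (1.321, -0.568).
Re-evaluating at (1.321, -0.568): F = (0.01953, -0.01163), so ‖F‖₂ = 0.023.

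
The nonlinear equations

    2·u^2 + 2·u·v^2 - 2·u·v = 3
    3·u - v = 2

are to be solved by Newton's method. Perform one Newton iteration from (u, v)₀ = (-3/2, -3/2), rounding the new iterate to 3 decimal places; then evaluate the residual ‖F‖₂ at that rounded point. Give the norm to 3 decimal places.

At (-3/2, -3/2): F = (-9.750, -5.000).
Jacobian J = [[4·u + 2·v^2 - 2·v, 4·u·v - 2·u], [3, -1]].
At the point, J = [[1.500, 12.000], [3.000, -1.000]] (det J = -37.500).
Solving J·Δ = −F gives Δ = (1.860, 0.580).
Then the next iterate is (u, v)₁ = (0.360, -0.920).
Re-evaluating at (0.360, -0.920): F = (-1.46899, 0.000), so ‖F‖₂ = 1.469.

1.469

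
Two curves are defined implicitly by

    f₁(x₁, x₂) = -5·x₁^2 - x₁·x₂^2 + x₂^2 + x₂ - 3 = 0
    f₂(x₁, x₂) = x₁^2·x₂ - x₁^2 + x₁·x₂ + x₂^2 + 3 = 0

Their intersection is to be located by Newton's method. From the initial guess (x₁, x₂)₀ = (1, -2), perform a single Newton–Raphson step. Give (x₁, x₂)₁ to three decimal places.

At (1, -2): F = (-10.000, 2.000).
Jacobian J = [[-10·x₁ - x₂^2, -2·x₁·x₂ + 2·x₂ + 1], [2·x₁·x₂ - 2·x₁ + x₂, x₁^2 + x₁ + 2·x₂]].
At the point, J = [[-14.000, 1.000], [-8.000, -2.000]] (det J = 36.000).
Solving J·Δ = −F gives Δ = (-0.500, 3.000).
Then the next iterate is (x₁, x₂)₁ = (0.500, 1.000).

(0.500, 1.000)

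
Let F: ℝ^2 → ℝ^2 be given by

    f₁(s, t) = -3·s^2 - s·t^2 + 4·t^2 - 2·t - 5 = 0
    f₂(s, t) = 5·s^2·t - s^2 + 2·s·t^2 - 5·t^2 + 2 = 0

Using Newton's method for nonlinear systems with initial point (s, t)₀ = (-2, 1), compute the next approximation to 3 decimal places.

(-1.284, 1.512)

At (-2, 1): F = (-13.000, 9.000).
Jacobian J = [[-6·s - t^2, -2·s·t + 8·t - 2], [10·s·t - 2·s + 2·t^2, 5·s^2 + 4·s·t - 10·t]].
At the point, J = [[11.000, 10.000], [-14.000, 2.000]] (det J = 162.000).
Solving J·Δ = −F gives Δ = (0.716, 0.512).
Then the next iterate is (s, t)₁ = (-1.284, 1.512).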